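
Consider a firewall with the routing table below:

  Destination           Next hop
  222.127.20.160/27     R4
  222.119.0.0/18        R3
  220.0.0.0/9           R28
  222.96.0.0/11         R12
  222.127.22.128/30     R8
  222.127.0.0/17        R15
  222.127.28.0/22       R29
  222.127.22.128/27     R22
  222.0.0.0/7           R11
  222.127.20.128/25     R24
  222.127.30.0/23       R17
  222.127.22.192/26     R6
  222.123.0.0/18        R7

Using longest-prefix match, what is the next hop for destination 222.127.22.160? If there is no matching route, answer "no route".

R15

Routes whose prefix contains 222.127.22.160:
  222.0.0.0/7 (222.0.0.0 - 223.255.255.255) -> R11
  222.96.0.0/11 (222.96.0.0 - 222.127.255.255) -> R12
  222.127.0.0/17 (222.127.0.0 - 222.127.127.255) -> R15
More-specific entries that do NOT match:
  222.127.22.128/30 (222.127.22.128 - 222.127.22.131) does not contain 222.127.22.160
  222.127.20.160/27 (222.127.20.160 - 222.127.20.191) does not contain 222.127.22.160
  222.127.22.128/27 (222.127.22.128 - 222.127.22.159) does not contain 222.127.22.160
  222.127.22.192/26 (222.127.22.192 - 222.127.22.255) does not contain 222.127.22.160
  222.127.20.128/25 (222.127.20.128 - 222.127.20.255) does not contain 222.127.22.160
  222.127.30.0/23 (222.127.30.0 - 222.127.31.255) does not contain 222.127.22.160
  222.127.28.0/22 (222.127.28.0 - 222.127.31.255) does not contain 222.127.22.160
  222.119.0.0/18 (222.119.0.0 - 222.119.63.255) does not contain 222.127.22.160
  222.123.0.0/18 (222.123.0.0 - 222.123.63.255) does not contain 222.127.22.160
Longest matching prefix is /17 -> next hop R15.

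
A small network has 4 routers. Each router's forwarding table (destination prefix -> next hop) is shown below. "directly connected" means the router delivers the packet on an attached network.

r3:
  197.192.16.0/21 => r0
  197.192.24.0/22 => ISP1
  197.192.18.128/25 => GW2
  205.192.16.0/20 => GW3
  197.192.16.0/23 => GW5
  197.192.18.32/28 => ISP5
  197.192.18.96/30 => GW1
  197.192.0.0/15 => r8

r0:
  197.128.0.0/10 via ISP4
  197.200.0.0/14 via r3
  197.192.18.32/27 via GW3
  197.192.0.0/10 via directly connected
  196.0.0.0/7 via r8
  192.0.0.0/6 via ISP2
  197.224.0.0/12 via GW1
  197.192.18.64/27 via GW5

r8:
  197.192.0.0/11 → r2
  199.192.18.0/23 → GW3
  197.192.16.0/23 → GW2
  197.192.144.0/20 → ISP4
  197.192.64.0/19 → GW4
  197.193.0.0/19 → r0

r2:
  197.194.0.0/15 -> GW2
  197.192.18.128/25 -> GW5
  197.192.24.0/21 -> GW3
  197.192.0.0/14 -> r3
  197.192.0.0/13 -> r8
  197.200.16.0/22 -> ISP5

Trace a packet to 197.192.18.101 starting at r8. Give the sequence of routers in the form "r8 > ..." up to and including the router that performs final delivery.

r8 > r2 > r3 > r0

At r8: longest match for 197.192.18.101 is 197.192.0.0/11 -> r2
At r2: longest match for 197.192.18.101 is 197.192.0.0/14 -> r3
At r3: longest match for 197.192.18.101 is 197.192.16.0/21 -> r0
At r0: longest match for 197.192.18.101 is 197.192.0.0/10 -> directly connected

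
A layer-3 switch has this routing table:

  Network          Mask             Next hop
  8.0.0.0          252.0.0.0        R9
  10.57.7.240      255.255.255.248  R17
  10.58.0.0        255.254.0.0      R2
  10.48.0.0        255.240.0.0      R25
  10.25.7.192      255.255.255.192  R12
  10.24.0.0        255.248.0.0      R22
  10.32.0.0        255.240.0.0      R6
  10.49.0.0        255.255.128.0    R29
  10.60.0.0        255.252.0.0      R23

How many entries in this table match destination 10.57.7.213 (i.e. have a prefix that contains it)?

Prefixes containing 10.57.7.213:
  8.0.0.0/6 (8.0.0.0 - 11.255.255.255)
  10.48.0.0/12 (10.48.0.0 - 10.63.255.255)
Total matching entries: 2.

2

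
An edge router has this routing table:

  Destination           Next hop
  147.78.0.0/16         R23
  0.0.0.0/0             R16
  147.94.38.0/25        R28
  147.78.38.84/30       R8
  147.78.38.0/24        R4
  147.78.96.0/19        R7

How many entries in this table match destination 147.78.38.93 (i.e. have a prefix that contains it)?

Prefixes containing 147.78.38.93:
  0.0.0.0/0 (default, matches everything)
  147.78.0.0/16 (147.78.0.0 - 147.78.255.255)
  147.78.38.0/24 (147.78.38.0 - 147.78.38.255)
Total matching entries: 3.

3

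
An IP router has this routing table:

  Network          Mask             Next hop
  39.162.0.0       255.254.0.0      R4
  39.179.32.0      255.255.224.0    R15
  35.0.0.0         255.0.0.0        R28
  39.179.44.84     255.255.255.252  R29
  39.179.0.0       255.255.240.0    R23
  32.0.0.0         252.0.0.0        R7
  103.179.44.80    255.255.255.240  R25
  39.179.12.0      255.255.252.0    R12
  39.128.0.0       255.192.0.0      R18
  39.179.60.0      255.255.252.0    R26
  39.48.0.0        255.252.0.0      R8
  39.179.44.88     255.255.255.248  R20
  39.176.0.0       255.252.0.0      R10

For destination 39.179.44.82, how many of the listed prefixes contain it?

3

Prefixes containing 39.179.44.82:
  39.128.0.0/10 (39.128.0.0 - 39.191.255.255)
  39.176.0.0/14 (39.176.0.0 - 39.179.255.255)
  39.179.32.0/19 (39.179.32.0 - 39.179.63.255)
Total matching entries: 3.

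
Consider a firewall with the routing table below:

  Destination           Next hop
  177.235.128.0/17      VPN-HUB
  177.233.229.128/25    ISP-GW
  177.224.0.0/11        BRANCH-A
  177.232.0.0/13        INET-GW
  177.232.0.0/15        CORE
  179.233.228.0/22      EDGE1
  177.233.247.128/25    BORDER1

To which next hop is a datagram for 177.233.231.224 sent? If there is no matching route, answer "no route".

Routes whose prefix contains 177.233.231.224:
  177.224.0.0/11 (177.224.0.0 - 177.255.255.255) -> BRANCH-A
  177.232.0.0/13 (177.232.0.0 - 177.239.255.255) -> INET-GW
  177.232.0.0/15 (177.232.0.0 - 177.233.255.255) -> CORE
More-specific entries that do NOT match:
  177.233.229.128/25 (177.233.229.128 - 177.233.229.255) does not contain 177.233.231.224
  177.233.247.128/25 (177.233.247.128 - 177.233.247.255) does not contain 177.233.231.224
  179.233.228.0/22 (179.233.228.0 - 179.233.231.255) does not contain 177.233.231.224
  177.235.128.0/17 (177.235.128.0 - 177.235.255.255) does not contain 177.233.231.224
Longest matching prefix is /15 -> next hop CORE.

CORE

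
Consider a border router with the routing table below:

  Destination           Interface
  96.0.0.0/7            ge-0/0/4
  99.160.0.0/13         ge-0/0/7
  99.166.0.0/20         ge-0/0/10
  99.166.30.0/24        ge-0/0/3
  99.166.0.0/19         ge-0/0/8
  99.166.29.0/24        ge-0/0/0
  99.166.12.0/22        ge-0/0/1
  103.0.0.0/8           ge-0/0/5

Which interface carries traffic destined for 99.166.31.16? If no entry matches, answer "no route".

ge-0/0/8

Routes whose prefix contains 99.166.31.16:
  99.160.0.0/13 (99.160.0.0 - 99.167.255.255) -> ge-0/0/7
  99.166.0.0/19 (99.166.0.0 - 99.166.31.255) -> ge-0/0/8
More-specific entries that do NOT match:
  99.166.30.0/24 (99.166.30.0 - 99.166.30.255) does not contain 99.166.31.16
  99.166.29.0/24 (99.166.29.0 - 99.166.29.255) does not contain 99.166.31.16
  99.166.12.0/22 (99.166.12.0 - 99.166.15.255) does not contain 99.166.31.16
  99.166.0.0/20 (99.166.0.0 - 99.166.15.255) does not contain 99.166.31.16
Longest matching prefix is /19 -> interface ge-0/0/8.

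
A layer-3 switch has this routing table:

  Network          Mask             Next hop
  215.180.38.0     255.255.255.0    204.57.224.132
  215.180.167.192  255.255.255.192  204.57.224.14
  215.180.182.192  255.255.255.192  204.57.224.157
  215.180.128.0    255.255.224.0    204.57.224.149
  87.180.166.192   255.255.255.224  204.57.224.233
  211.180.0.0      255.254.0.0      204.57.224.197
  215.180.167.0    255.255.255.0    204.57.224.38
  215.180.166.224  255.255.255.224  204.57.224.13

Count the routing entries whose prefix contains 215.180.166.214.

0

No listed prefix contains 215.180.166.214.
Total matching entries: 0.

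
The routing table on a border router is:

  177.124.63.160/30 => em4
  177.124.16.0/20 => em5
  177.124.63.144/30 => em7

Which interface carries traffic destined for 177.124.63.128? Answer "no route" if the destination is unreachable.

No entry's prefix contains 177.124.63.128; there is no default route.

no route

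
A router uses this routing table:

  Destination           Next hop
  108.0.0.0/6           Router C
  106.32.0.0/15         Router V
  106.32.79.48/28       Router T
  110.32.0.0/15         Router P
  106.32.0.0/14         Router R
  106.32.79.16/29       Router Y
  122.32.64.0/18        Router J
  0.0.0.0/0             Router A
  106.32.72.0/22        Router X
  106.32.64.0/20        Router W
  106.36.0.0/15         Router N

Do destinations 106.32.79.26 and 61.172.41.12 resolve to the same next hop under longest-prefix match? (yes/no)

no

106.32.79.26: longest match 106.32.64.0/20 -> Router W
61.172.41.12: longest match 0.0.0.0/0 -> Router A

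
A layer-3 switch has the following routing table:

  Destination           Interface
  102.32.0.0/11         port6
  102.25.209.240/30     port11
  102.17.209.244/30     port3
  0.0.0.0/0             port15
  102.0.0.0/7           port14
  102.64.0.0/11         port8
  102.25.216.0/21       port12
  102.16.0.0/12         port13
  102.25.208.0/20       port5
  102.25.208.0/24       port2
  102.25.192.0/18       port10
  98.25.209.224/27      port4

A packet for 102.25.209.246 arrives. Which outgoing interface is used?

Routes whose prefix contains 102.25.209.246:
  0.0.0.0/0 (default, matches everything) -> port15
  102.0.0.0/7 (102.0.0.0 - 103.255.255.255) -> port14
  102.16.0.0/12 (102.16.0.0 - 102.31.255.255) -> port13
  102.25.192.0/18 (102.25.192.0 - 102.25.255.255) -> port10
  102.25.208.0/20 (102.25.208.0 - 102.25.223.255) -> port5
More-specific entries that do NOT match:
  102.25.209.240/30 (102.25.209.240 - 102.25.209.243) does not contain 102.25.209.246
  102.17.209.244/30 (102.17.209.244 - 102.17.209.247) does not contain 102.25.209.246
  98.25.209.224/27 (98.25.209.224 - 98.25.209.255) does not contain 102.25.209.246
  102.25.208.0/24 (102.25.208.0 - 102.25.208.255) does not contain 102.25.209.246
  102.25.216.0/21 (102.25.216.0 - 102.25.223.255) does not contain 102.25.209.246
Longest matching prefix is /20 -> interface port5.

port5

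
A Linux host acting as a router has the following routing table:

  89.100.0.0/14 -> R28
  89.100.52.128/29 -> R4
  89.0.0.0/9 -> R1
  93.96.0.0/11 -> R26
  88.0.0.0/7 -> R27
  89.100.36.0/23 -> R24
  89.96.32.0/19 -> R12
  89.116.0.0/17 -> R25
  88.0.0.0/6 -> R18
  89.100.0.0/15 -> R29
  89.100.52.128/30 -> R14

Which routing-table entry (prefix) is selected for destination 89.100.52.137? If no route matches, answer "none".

Entries matching 89.100.52.137:
  88.0.0.0/6 (88.0.0.0 - 91.255.255.255)
  88.0.0.0/7 (88.0.0.0 - 89.255.255.255)
  89.0.0.0/9 (89.0.0.0 - 89.127.255.255)
  89.100.0.0/14 (89.100.0.0 - 89.103.255.255)
  89.100.0.0/15 (89.100.0.0 - 89.101.255.255)
Most specific is 89.100.0.0/15.

89.100.0.0/15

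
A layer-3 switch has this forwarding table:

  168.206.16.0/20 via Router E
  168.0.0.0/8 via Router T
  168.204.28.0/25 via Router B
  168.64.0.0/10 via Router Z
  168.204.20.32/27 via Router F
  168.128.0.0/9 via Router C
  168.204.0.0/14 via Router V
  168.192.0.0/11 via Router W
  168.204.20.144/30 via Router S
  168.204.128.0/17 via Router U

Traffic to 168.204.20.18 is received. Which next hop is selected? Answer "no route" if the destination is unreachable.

Router V

Routes whose prefix contains 168.204.20.18:
  168.0.0.0/8 (168.0.0.0 - 168.255.255.255) -> Router T
  168.128.0.0/9 (168.128.0.0 - 168.255.255.255) -> Router C
  168.192.0.0/11 (168.192.0.0 - 168.223.255.255) -> Router W
  168.204.0.0/14 (168.204.0.0 - 168.207.255.255) -> Router V
More-specific entries that do NOT match:
  168.204.20.144/30 (168.204.20.144 - 168.204.20.147) does not contain 168.204.20.18
  168.204.20.32/27 (168.204.20.32 - 168.204.20.63) does not contain 168.204.20.18
  168.204.28.0/25 (168.204.28.0 - 168.204.28.127) does not contain 168.204.20.18
  168.206.16.0/20 (168.206.16.0 - 168.206.31.255) does not contain 168.204.20.18
  168.204.128.0/17 (168.204.128.0 - 168.204.255.255) does not contain 168.204.20.18
Longest matching prefix is /14 -> next hop Router V.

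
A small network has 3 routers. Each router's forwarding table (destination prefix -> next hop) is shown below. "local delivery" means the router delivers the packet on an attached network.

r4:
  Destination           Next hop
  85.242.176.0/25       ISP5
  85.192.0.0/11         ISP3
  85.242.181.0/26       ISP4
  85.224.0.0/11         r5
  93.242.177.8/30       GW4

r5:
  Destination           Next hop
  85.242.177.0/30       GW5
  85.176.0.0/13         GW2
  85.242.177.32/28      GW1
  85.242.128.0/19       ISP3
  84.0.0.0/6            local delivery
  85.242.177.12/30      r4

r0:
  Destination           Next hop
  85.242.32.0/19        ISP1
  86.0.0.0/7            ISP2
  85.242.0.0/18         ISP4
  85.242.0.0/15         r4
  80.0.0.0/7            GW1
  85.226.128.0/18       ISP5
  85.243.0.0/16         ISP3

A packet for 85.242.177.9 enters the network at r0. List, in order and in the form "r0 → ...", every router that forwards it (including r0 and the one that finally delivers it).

At r0: longest match for 85.242.177.9 is 85.242.0.0/15 -> r4
At r4: longest match for 85.242.177.9 is 85.224.0.0/11 -> r5
At r5: longest match for 85.242.177.9 is 84.0.0.0/6 -> local delivery

r0 → r4 → r5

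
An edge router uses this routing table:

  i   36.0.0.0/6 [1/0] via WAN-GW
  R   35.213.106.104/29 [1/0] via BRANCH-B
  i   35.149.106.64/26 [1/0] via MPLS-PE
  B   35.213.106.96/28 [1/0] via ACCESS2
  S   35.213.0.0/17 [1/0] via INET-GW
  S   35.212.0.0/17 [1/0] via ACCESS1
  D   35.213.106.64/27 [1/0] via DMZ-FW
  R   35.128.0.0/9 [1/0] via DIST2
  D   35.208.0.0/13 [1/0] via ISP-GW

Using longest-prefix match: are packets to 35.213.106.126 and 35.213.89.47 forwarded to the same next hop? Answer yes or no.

yes

35.213.106.126: longest match 35.213.0.0/17 -> INET-GW
35.213.89.47: longest match 35.213.0.0/17 -> INET-GW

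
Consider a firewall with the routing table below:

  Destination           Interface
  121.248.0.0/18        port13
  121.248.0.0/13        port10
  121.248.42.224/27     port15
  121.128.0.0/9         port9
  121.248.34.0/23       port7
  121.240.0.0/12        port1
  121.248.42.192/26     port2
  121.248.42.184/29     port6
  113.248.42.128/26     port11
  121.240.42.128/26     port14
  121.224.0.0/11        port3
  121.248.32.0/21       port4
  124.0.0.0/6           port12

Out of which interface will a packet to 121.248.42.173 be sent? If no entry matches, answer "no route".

Routes whose prefix contains 121.248.42.173:
  121.128.0.0/9 (121.128.0.0 - 121.255.255.255) -> port9
  121.224.0.0/11 (121.224.0.0 - 121.255.255.255) -> port3
  121.240.0.0/12 (121.240.0.0 - 121.255.255.255) -> port1
  121.248.0.0/13 (121.248.0.0 - 121.255.255.255) -> port10
  121.248.0.0/18 (121.248.0.0 - 121.248.63.255) -> port13
More-specific entries that do NOT match:
  121.248.42.184/29 (121.248.42.184 - 121.248.42.191) does not contain 121.248.42.173
  121.248.42.224/27 (121.248.42.224 - 121.248.42.255) does not contain 121.248.42.173
  121.248.42.192/26 (121.248.42.192 - 121.248.42.255) does not contain 121.248.42.173
  113.248.42.128/26 (113.248.42.128 - 113.248.42.191) does not contain 121.248.42.173
  121.240.42.128/26 (121.240.42.128 - 121.240.42.191) does not contain 121.248.42.173
  121.248.34.0/23 (121.248.34.0 - 121.248.35.255) does not contain 121.248.42.173
  121.248.32.0/21 (121.248.32.0 - 121.248.39.255) does not contain 121.248.42.173
Longest matching prefix is /18 -> interface port13.

port13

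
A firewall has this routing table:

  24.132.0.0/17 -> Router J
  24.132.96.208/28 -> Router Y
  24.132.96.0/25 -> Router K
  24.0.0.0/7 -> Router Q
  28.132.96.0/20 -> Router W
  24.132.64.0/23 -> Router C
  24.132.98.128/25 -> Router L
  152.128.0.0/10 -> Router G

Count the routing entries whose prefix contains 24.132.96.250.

Prefixes containing 24.132.96.250:
  24.0.0.0/7 (24.0.0.0 - 25.255.255.255)
  24.132.0.0/17 (24.132.0.0 - 24.132.127.255)
Total matching entries: 2.

2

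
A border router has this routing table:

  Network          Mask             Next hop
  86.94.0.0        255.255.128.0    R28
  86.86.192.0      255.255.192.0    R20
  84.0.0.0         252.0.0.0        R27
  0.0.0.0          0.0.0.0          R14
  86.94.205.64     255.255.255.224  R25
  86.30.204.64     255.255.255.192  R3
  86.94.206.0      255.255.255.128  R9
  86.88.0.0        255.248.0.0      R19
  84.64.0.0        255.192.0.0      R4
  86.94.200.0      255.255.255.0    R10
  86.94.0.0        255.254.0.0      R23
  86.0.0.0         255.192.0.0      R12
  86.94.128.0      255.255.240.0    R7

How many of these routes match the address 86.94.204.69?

Prefixes containing 86.94.204.69:
  0.0.0.0/0 (default, matches everything)
  84.0.0.0/6 (84.0.0.0 - 87.255.255.255)
  86.88.0.0/13 (86.88.0.0 - 86.95.255.255)
  86.94.0.0/15 (86.94.0.0 - 86.95.255.255)
Total matching entries: 4.

4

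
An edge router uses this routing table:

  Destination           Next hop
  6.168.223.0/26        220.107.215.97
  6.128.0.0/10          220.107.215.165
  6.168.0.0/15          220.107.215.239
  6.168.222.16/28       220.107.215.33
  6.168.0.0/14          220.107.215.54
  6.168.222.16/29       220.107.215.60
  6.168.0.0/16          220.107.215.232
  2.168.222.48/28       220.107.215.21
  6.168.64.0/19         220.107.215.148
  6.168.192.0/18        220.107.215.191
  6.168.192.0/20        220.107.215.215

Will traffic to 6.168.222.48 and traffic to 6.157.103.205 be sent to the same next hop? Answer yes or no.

no

6.168.222.48: longest match 6.168.192.0/18 -> 220.107.215.191
6.157.103.205: longest match 6.128.0.0/10 -> 220.107.215.165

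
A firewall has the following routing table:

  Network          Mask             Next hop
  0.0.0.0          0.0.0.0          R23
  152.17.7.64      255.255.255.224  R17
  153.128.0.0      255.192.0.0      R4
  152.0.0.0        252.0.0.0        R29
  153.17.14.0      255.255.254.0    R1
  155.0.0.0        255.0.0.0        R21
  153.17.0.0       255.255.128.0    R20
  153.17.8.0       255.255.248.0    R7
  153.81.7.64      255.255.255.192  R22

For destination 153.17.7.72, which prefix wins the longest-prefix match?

Entries matching 153.17.7.72:
  0.0.0.0/0 (default, matches everything)
  152.0.0.0/6 (152.0.0.0 - 155.255.255.255)
  153.17.0.0/17 (153.17.0.0 - 153.17.127.255)
Most specific is 153.17.0.0/17.

153.17.0.0/17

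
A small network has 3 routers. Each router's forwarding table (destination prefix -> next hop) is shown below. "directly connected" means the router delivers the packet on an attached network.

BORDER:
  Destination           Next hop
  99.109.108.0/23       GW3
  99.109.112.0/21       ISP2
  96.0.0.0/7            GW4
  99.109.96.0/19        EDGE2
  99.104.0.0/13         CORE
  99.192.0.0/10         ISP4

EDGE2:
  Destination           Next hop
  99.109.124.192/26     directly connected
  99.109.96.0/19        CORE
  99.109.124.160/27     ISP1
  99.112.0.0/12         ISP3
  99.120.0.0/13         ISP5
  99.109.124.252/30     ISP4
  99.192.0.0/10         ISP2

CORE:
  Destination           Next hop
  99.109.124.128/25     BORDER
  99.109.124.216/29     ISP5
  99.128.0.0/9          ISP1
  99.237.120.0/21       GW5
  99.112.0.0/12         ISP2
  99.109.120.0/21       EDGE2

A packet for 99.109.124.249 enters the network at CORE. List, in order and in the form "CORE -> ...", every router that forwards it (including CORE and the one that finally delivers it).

CORE -> BORDER -> EDGE2

At CORE: longest match for 99.109.124.249 is 99.109.124.128/25 -> BORDER
At BORDER: longest match for 99.109.124.249 is 99.109.96.0/19 -> EDGE2
At EDGE2: longest match for 99.109.124.249 is 99.109.124.192/26 -> directly connected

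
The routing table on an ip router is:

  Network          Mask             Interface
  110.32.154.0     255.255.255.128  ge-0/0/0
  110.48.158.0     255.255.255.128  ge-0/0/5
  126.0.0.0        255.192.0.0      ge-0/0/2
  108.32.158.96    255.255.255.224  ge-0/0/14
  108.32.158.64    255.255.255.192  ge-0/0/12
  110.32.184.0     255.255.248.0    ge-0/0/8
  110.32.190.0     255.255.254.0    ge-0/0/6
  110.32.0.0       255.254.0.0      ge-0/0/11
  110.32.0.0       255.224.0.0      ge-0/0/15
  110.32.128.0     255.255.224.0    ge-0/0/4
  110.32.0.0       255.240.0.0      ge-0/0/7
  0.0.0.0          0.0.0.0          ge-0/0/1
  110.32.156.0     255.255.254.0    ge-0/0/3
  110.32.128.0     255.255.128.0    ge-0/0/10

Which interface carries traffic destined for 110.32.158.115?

ge-0/0/4

Routes whose prefix contains 110.32.158.115:
  0.0.0.0/0 (default, matches everything) -> ge-0/0/1
  110.32.0.0/11 (110.32.0.0 - 110.63.255.255) -> ge-0/0/15
  110.32.0.0/12 (110.32.0.0 - 110.47.255.255) -> ge-0/0/7
  110.32.0.0/15 (110.32.0.0 - 110.33.255.255) -> ge-0/0/11
  110.32.128.0/17 (110.32.128.0 - 110.32.255.255) -> ge-0/0/10
  110.32.128.0/19 (110.32.128.0 - 110.32.159.255) -> ge-0/0/4
More-specific entries that do NOT match:
  108.32.158.96/27 (108.32.158.96 - 108.32.158.127) does not contain 110.32.158.115
  108.32.158.64/26 (108.32.158.64 - 108.32.158.127) does not contain 110.32.158.115
  110.32.154.0/25 (110.32.154.0 - 110.32.154.127) does not contain 110.32.158.115
  110.48.158.0/25 (110.48.158.0 - 110.48.158.127) does not contain 110.32.158.115
  110.32.190.0/23 (110.32.190.0 - 110.32.191.255) does not contain 110.32.158.115
  110.32.156.0/23 (110.32.156.0 - 110.32.157.255) does not contain 110.32.158.115
  110.32.184.0/21 (110.32.184.0 - 110.32.191.255) does not contain 110.32.158.115
Longest matching prefix is /19 -> interface ge-0/0/4.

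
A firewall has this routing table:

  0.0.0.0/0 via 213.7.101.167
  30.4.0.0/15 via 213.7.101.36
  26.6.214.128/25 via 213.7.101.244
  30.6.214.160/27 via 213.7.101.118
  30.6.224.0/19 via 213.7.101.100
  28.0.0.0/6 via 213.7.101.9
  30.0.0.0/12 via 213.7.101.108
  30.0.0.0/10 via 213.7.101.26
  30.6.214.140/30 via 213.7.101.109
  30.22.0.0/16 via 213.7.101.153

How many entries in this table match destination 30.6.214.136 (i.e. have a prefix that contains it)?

4

Prefixes containing 30.6.214.136:
  0.0.0.0/0 (default, matches everything)
  28.0.0.0/6 (28.0.0.0 - 31.255.255.255)
  30.0.0.0/10 (30.0.0.0 - 30.63.255.255)
  30.0.0.0/12 (30.0.0.0 - 30.15.255.255)
Total matching entries: 4.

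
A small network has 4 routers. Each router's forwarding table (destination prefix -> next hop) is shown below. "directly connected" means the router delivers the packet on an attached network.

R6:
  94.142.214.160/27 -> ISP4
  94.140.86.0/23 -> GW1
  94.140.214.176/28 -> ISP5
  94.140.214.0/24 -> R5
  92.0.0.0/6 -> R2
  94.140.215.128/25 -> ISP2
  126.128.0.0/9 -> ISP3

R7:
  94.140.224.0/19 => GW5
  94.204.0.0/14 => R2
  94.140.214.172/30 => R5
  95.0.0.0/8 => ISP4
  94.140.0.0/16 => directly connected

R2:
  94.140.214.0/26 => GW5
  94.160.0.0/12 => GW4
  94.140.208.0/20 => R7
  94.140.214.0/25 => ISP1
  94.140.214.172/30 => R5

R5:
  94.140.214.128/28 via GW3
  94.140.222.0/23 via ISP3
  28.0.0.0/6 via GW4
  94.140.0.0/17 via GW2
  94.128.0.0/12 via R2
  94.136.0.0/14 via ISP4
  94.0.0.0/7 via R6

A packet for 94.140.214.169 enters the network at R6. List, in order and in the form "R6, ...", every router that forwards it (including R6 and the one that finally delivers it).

At R6: longest match for 94.140.214.169 is 94.140.214.0/24 -> R5
At R5: longest match for 94.140.214.169 is 94.128.0.0/12 -> R2
At R2: longest match for 94.140.214.169 is 94.140.208.0/20 -> R7
At R7: longest match for 94.140.214.169 is 94.140.0.0/16 -> directly connected

R6, R5, R2, R7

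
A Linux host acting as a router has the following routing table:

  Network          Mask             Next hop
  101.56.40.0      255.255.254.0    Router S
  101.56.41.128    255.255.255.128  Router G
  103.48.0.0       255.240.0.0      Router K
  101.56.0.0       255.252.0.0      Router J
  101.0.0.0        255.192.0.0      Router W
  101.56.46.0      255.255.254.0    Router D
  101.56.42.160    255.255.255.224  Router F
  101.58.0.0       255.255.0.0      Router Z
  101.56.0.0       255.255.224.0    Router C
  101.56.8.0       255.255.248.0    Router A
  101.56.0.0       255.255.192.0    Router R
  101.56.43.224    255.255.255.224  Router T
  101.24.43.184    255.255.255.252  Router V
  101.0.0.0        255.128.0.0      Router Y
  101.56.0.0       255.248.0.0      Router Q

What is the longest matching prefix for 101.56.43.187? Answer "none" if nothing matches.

Entries matching 101.56.43.187:
  101.0.0.0/9 (101.0.0.0 - 101.127.255.255)
  101.0.0.0/10 (101.0.0.0 - 101.63.255.255)
  101.56.0.0/13 (101.56.0.0 - 101.63.255.255)
  101.56.0.0/14 (101.56.0.0 - 101.59.255.255)
  101.56.0.0/18 (101.56.0.0 - 101.56.63.255)
Most specific is 101.56.0.0/18.

101.56.0.0/18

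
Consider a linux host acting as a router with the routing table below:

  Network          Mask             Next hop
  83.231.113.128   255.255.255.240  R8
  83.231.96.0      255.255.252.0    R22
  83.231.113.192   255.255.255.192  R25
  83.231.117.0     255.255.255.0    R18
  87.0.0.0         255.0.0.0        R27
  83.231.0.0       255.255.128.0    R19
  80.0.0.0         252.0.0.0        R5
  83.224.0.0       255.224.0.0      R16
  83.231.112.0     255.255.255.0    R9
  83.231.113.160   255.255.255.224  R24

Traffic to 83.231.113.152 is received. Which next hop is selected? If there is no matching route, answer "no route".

Routes whose prefix contains 83.231.113.152:
  80.0.0.0/6 (80.0.0.0 - 83.255.255.255) -> R5
  83.224.0.0/11 (83.224.0.0 - 83.255.255.255) -> R16
  83.231.0.0/17 (83.231.0.0 - 83.231.127.255) -> R19
More-specific entries that do NOT match:
  83.231.113.128/28 (83.231.113.128 - 83.231.113.143) does not contain 83.231.113.152
  83.231.113.160/27 (83.231.113.160 - 83.231.113.191) does not contain 83.231.113.152
  83.231.113.192/26 (83.231.113.192 - 83.231.113.255) does not contain 83.231.113.152
  83.231.117.0/24 (83.231.117.0 - 83.231.117.255) does not contain 83.231.113.152
  83.231.112.0/24 (83.231.112.0 - 83.231.112.255) does not contain 83.231.113.152
  83.231.96.0/22 (83.231.96.0 - 83.231.99.255) does not contain 83.231.113.152
Longest matching prefix is /17 -> next hop R19.

R19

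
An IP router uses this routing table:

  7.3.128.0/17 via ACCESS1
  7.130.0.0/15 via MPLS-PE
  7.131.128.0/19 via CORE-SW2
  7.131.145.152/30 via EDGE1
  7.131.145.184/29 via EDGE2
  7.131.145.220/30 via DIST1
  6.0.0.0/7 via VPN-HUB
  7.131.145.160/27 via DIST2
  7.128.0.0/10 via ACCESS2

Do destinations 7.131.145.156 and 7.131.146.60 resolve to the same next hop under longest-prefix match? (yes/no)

7.131.145.156: longest match 7.131.128.0/19 -> CORE-SW2
7.131.146.60: longest match 7.131.128.0/19 -> CORE-SW2

yes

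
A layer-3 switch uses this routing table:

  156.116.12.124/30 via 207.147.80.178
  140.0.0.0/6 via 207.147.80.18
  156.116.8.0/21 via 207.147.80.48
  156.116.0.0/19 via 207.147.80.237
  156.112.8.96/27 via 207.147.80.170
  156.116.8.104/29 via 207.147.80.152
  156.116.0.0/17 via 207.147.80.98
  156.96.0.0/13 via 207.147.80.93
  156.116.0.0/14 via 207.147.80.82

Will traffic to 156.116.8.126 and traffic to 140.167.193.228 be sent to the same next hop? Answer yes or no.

156.116.8.126: longest match 156.116.8.0/21 -> 207.147.80.48
140.167.193.228: longest match 140.0.0.0/6 -> 207.147.80.18

no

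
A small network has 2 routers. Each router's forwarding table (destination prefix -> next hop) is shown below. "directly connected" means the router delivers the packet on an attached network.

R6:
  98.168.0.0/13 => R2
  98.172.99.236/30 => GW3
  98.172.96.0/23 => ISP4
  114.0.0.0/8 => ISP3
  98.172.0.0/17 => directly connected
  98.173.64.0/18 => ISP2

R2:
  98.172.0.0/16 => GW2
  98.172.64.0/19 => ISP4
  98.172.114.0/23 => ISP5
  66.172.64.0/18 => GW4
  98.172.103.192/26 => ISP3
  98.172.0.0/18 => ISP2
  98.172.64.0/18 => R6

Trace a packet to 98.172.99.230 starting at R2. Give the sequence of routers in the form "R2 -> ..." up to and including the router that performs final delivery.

R2 -> R6

At R2: longest match for 98.172.99.230 is 98.172.64.0/18 -> R6
At R6: longest match for 98.172.99.230 is 98.172.0.0/17 -> directly connected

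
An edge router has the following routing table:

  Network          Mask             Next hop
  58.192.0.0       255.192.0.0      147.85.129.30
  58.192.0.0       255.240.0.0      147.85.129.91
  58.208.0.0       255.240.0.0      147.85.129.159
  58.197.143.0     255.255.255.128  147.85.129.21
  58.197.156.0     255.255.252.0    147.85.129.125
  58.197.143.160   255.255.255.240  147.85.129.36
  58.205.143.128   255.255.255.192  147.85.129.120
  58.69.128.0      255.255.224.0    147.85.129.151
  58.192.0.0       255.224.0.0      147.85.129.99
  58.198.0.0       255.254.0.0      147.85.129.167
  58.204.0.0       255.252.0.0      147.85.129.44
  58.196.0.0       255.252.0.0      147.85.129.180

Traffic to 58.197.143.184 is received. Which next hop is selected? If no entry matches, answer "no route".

Routes whose prefix contains 58.197.143.184:
  58.192.0.0/10 (58.192.0.0 - 58.255.255.255) -> 147.85.129.30
  58.192.0.0/11 (58.192.0.0 - 58.223.255.255) -> 147.85.129.99
  58.192.0.0/12 (58.192.0.0 - 58.207.255.255) -> 147.85.129.91
  58.196.0.0/14 (58.196.0.0 - 58.199.255.255) -> 147.85.129.180
More-specific entries that do NOT match:
  58.197.143.160/28 (58.197.143.160 - 58.197.143.175) does not contain 58.197.143.184
  58.205.143.128/26 (58.205.143.128 - 58.205.143.191) does not contain 58.197.143.184
  58.197.143.0/25 (58.197.143.0 - 58.197.143.127) does not contain 58.197.143.184
  58.197.156.0/22 (58.197.156.0 - 58.197.159.255) does not contain 58.197.143.184
  58.69.128.0/19 (58.69.128.0 - 58.69.159.255) does not contain 58.197.143.184
  58.198.0.0/15 (58.198.0.0 - 58.199.255.255) does not contain 58.197.143.184
Longest matching prefix is /14 -> next hop 147.85.129.180.

147.85.129.180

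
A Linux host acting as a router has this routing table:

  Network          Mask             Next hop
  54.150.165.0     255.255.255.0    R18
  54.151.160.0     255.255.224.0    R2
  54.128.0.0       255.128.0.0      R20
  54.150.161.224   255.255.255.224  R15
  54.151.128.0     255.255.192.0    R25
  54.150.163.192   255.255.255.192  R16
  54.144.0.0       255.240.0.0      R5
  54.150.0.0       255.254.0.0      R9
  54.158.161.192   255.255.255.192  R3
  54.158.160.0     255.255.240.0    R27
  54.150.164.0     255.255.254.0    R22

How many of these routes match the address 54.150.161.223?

Prefixes containing 54.150.161.223:
  54.128.0.0/9 (54.128.0.0 - 54.255.255.255)
  54.144.0.0/12 (54.144.0.0 - 54.159.255.255)
  54.150.0.0/15 (54.150.0.0 - 54.151.255.255)
Total matching entries: 3.

3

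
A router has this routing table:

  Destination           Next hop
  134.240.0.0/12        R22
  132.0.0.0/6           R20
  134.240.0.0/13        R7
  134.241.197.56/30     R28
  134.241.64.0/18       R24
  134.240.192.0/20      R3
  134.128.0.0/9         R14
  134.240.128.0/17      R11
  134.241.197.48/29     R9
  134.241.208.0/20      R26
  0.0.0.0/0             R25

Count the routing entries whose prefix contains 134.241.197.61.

Prefixes containing 134.241.197.61:
  0.0.0.0/0 (default, matches everything)
  132.0.0.0/6 (132.0.0.0 - 135.255.255.255)
  134.128.0.0/9 (134.128.0.0 - 134.255.255.255)
  134.240.0.0/12 (134.240.0.0 - 134.255.255.255)
  134.240.0.0/13 (134.240.0.0 - 134.247.255.255)
Total matching entries: 5.

5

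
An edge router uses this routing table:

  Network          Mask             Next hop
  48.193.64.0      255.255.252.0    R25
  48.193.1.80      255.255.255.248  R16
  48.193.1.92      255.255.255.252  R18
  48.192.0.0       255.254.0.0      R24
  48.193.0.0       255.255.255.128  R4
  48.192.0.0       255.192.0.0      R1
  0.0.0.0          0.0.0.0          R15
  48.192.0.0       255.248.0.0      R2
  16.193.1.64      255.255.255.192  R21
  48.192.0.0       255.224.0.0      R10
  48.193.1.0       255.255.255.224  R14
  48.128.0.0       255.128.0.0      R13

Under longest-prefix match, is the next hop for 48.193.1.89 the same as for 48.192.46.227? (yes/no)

yes

48.193.1.89: longest match 48.192.0.0/15 -> R24
48.192.46.227: longest match 48.192.0.0/15 -> R24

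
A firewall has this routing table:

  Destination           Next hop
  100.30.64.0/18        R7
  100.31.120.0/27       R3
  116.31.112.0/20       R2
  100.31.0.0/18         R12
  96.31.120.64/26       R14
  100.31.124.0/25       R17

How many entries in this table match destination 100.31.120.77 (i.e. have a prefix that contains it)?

No listed prefix contains 100.31.120.77.
Total matching entries: 0.

0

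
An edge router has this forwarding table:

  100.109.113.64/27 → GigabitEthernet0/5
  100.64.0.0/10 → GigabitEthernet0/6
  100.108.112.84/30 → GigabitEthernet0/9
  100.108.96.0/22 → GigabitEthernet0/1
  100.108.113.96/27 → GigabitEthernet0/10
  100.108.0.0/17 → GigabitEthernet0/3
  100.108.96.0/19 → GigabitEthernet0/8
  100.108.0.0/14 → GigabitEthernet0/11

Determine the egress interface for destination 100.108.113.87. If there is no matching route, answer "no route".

Routes whose prefix contains 100.108.113.87:
  100.64.0.0/10 (100.64.0.0 - 100.127.255.255) -> GigabitEthernet0/6
  100.108.0.0/14 (100.108.0.0 - 100.111.255.255) -> GigabitEthernet0/11
  100.108.0.0/17 (100.108.0.0 - 100.108.127.255) -> GigabitEthernet0/3
  100.108.96.0/19 (100.108.96.0 - 100.108.127.255) -> GigabitEthernet0/8
More-specific entries that do NOT match:
  100.108.112.84/30 (100.108.112.84 - 100.108.112.87) does not contain 100.108.113.87
  100.109.113.64/27 (100.109.113.64 - 100.109.113.95) does not contain 100.108.113.87
  100.108.113.96/27 (100.108.113.96 - 100.108.113.127) does not contain 100.108.113.87
  100.108.96.0/22 (100.108.96.0 - 100.108.99.255) does not contain 100.108.113.87
Longest matching prefix is /19 -> interface GigabitEthernet0/8.

GigabitEthernet0/8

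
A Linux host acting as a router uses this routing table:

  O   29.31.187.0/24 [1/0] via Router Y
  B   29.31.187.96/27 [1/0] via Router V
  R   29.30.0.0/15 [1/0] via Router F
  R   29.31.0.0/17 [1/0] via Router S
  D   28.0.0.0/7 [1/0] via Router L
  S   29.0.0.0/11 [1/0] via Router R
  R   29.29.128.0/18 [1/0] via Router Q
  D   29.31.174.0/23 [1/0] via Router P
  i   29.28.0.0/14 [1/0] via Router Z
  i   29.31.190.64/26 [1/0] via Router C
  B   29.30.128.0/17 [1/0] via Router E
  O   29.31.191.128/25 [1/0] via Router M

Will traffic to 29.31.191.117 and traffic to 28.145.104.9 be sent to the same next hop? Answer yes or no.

no

29.31.191.117: longest match 29.30.0.0/15 -> Router F
28.145.104.9: longest match 28.0.0.0/7 -> Router L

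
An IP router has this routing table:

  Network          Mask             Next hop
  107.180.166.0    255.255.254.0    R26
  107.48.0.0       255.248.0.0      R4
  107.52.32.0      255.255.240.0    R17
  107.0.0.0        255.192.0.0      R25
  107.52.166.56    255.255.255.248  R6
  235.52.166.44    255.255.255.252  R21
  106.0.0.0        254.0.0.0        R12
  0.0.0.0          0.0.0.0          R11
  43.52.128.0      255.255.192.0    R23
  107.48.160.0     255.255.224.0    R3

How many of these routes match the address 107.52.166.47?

Prefixes containing 107.52.166.47:
  0.0.0.0/0 (default, matches everything)
  106.0.0.0/7 (106.0.0.0 - 107.255.255.255)
  107.0.0.0/10 (107.0.0.0 - 107.63.255.255)
  107.48.0.0/13 (107.48.0.0 - 107.55.255.255)
Total matching entries: 4.

4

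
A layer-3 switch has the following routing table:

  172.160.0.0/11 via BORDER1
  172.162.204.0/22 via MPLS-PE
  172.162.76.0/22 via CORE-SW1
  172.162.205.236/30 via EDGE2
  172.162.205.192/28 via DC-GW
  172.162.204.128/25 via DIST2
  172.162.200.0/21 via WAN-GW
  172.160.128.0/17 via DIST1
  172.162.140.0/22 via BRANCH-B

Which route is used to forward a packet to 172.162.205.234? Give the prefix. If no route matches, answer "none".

172.162.204.0/22

Entries matching 172.162.205.234:
  172.160.0.0/11 (172.160.0.0 - 172.191.255.255)
  172.162.200.0/21 (172.162.200.0 - 172.162.207.255)
  172.162.204.0/22 (172.162.204.0 - 172.162.207.255)
Most specific is 172.162.204.0/22.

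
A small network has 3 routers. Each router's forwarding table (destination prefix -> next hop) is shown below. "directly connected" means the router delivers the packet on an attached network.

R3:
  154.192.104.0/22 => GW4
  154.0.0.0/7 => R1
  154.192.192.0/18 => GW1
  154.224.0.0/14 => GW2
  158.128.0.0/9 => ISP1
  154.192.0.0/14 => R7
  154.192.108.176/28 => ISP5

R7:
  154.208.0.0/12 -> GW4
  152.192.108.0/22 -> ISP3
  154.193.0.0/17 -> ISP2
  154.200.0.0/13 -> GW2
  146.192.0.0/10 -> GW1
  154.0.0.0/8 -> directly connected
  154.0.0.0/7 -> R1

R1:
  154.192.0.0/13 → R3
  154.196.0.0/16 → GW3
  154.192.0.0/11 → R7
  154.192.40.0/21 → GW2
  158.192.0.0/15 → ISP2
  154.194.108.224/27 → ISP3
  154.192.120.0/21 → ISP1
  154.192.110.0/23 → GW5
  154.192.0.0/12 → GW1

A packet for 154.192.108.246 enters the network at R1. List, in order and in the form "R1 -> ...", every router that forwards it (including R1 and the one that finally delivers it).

R1 -> R3 -> R7

At R1: longest match for 154.192.108.246 is 154.192.0.0/13 -> R3
At R3: longest match for 154.192.108.246 is 154.192.0.0/14 -> R7
At R7: longest match for 154.192.108.246 is 154.0.0.0/8 -> directly connected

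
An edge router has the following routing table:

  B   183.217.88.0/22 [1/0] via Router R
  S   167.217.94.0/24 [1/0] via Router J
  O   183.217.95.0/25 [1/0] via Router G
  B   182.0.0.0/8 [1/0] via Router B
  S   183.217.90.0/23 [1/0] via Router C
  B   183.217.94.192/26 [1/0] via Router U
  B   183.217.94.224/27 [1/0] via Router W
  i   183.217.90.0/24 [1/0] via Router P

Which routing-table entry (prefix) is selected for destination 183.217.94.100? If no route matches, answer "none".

none

183.217.94.100 is outside every listed prefix and there is no default route.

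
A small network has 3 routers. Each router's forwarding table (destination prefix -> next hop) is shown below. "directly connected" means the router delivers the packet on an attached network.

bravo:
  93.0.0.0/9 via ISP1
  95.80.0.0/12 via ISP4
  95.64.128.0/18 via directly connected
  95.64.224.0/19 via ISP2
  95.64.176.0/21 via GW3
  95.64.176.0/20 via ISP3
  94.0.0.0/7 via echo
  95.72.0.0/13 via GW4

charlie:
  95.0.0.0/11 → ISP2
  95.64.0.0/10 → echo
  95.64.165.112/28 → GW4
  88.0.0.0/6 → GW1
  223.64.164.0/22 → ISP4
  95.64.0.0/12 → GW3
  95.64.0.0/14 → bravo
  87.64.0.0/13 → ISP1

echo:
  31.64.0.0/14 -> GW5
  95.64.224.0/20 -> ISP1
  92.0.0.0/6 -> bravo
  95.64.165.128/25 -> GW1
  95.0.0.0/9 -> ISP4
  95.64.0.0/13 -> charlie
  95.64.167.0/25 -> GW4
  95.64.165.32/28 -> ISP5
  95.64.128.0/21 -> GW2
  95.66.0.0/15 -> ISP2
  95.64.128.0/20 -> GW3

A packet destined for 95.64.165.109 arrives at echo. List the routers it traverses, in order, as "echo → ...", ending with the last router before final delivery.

echo → charlie → bravo

At echo: longest match for 95.64.165.109 is 95.64.0.0/13 -> charlie
At charlie: longest match for 95.64.165.109 is 95.64.0.0/14 -> bravo
At bravo: longest match for 95.64.165.109 is 95.64.128.0/18 -> directly connected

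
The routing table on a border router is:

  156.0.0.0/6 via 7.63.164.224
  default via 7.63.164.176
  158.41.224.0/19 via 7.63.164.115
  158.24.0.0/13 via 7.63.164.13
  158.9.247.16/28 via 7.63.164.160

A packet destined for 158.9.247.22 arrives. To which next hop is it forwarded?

7.63.164.160

Routes whose prefix contains 158.9.247.22:
  0.0.0.0/0 (default, matches everything) -> 7.63.164.176
  156.0.0.0/6 (156.0.0.0 - 159.255.255.255) -> 7.63.164.224
  158.9.247.16/28 (158.9.247.16 - 158.9.247.31) -> 7.63.164.160
Longest matching prefix is /28 -> next hop 7.63.164.160.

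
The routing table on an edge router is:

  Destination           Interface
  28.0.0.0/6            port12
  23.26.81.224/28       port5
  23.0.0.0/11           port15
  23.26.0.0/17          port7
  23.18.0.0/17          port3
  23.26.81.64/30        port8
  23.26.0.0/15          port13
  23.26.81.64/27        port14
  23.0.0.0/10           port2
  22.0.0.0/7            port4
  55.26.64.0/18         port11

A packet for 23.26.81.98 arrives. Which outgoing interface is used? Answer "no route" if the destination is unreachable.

Routes whose prefix contains 23.26.81.98:
  22.0.0.0/7 (22.0.0.0 - 23.255.255.255) -> port4
  23.0.0.0/10 (23.0.0.0 - 23.63.255.255) -> port2
  23.0.0.0/11 (23.0.0.0 - 23.31.255.255) -> port15
  23.26.0.0/15 (23.26.0.0 - 23.27.255.255) -> port13
  23.26.0.0/17 (23.26.0.0 - 23.26.127.255) -> port7
More-specific entries that do NOT match:
  23.26.81.64/30 (23.26.81.64 - 23.26.81.67) does not contain 23.26.81.98
  23.26.81.224/28 (23.26.81.224 - 23.26.81.239) does not contain 23.26.81.98
  23.26.81.64/27 (23.26.81.64 - 23.26.81.95) does not contain 23.26.81.98
  55.26.64.0/18 (55.26.64.0 - 55.26.127.255) does not contain 23.26.81.98
Longest matching prefix is /17 -> interface port7.

port7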